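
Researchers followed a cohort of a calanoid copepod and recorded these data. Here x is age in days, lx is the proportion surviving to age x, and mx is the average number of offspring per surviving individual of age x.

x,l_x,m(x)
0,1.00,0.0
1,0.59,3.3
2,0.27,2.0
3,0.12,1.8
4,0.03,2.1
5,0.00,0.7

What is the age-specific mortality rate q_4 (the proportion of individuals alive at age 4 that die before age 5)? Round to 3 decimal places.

1.000

q_4 = (l_4 − l_5) / l_4 = (0.03 − 0) / 0.03
     = 0.03 / 0.03 = 1 → 1.000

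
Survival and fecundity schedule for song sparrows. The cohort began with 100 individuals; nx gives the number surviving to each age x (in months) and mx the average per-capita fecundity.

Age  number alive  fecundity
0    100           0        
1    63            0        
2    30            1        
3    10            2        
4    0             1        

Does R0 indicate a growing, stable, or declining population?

lx = nx/n0 = nx/100: 1, 0.63, 0.3, 0.1, 0
R0 = Σ lx·mx = 0 + 0 + 0.3 + 0.2 + 0 = 0.5
R0 < 1, so the population is declining.

declining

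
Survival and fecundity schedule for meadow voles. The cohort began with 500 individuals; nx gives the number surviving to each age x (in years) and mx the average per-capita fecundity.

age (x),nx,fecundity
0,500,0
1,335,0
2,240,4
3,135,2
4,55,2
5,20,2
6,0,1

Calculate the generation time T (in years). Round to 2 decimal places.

2.44

lx = nx/n0 = nx/500: 1, 0.67, 0.48, 0.27, 0.11, 0.04, 0
lx·mx: 0, 0, 1.92, 0.54, 0.22, 0.08, 0 → R0 = 2.76
x·lx·mx: 0, 0, 3.84, 1.62, 0.88, 0.4, 0 → Σ = 6.74
T = 6.74 / 2.76 = 2.442029… → 2.44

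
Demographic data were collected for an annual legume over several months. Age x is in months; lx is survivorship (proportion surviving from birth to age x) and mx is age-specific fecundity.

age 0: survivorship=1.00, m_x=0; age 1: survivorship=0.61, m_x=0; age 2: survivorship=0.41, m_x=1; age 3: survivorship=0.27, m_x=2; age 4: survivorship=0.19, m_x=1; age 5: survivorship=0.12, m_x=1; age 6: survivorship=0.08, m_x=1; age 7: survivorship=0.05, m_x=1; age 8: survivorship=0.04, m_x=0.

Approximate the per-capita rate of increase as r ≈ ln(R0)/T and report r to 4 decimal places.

R0 = Σ lx·mx = 0 + 0 + 0.41 + 0.54 + 0.19 + 0.12 + 0.08 + 0.05 + 0 = 1.39
Σ x·lx·mx = 4.63; T = 4.63/1.39 = 3.33094…
r ≈ ln(R0)/T = ln(1.39)/3.33094… = 0.098862… → 0.0989

0.0989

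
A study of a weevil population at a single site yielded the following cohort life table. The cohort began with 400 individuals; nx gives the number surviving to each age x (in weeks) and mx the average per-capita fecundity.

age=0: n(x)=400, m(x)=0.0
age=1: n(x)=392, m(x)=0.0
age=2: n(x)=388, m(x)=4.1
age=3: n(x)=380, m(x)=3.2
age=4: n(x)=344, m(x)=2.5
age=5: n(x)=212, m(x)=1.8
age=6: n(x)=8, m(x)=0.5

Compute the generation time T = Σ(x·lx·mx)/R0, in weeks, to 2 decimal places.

3.01

lx = nx/n0 = nx/400: 1, 0.98, 0.97, 0.95, 0.86, 0.53, 0.02
lx·mx: 0, 0, 3.977, 3.04, 2.15, 0.954, 0.01 → R0 = 10.131
x·lx·mx: 0, 0, 7.954, 9.12, 8.6, 4.77, 0.06 → Σ = 30.504
T = 30.504 / 10.131 = 3.010956… → 3.01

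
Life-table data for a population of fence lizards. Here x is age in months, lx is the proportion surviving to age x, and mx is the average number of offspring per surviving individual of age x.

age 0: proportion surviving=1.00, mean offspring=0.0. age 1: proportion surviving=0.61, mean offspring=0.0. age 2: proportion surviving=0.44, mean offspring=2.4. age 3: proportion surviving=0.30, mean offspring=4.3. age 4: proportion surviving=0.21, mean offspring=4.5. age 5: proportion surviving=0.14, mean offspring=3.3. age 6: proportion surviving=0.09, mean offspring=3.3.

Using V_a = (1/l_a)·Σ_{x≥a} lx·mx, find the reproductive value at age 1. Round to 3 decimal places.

6.639

lx·mx for x ≥ 1: 0, 1.056, 1.29, 0.945, 0.462, 0.297 → sum = 4.05
V_1 = 4.05 / l_1 = 4.05 / 0.61 = 6.639344… → 6.639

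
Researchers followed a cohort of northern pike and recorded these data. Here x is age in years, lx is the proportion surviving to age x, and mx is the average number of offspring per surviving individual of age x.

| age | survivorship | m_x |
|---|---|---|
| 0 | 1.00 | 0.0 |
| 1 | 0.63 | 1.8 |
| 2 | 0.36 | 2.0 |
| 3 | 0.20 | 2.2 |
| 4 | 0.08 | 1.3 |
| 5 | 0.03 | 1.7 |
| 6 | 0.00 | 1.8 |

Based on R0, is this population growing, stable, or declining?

R0 = Σ lx·mx = 0 + 1.134 + 0.72 + 0.44 + 0.104 + 0.051 + 0 = 2.449
R0 > 1, so the population is growing.

growing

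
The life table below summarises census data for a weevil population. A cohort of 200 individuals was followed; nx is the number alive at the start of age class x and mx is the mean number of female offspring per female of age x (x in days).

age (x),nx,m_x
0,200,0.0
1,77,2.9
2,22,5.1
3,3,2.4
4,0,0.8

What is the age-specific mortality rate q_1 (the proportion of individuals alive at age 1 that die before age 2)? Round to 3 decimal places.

0.714

lx = nx/n0 = nx/200: 1, 0.385, 0.11, 0.015, 0
q_1 = (l_1 − l_2) / l_1 = (0.385 − 0.11) / 0.385
     = 0.275 / 0.385 = 0.714286… → 0.714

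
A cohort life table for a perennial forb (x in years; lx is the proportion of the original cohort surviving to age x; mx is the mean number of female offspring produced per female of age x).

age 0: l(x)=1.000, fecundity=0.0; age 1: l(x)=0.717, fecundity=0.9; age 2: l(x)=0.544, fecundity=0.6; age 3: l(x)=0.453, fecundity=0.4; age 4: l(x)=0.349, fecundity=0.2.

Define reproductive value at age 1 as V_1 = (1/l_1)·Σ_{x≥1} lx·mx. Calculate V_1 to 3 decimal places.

lx·mx for x ≥ 1: 0.6453, 0.3264, 0.1812, 0.0698 → sum = 1.2227
V_1 = 1.2227 / l_1 = 1.2227 / 0.717 = 1.7053… → 1.705

1.705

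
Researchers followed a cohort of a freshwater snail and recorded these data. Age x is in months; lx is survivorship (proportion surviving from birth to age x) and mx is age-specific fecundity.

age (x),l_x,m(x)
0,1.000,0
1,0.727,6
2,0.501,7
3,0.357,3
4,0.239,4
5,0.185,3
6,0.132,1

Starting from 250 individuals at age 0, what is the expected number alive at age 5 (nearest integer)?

46

Expected survivors = N0 · l_5 = 250 × 0.185 = 46.25 → 46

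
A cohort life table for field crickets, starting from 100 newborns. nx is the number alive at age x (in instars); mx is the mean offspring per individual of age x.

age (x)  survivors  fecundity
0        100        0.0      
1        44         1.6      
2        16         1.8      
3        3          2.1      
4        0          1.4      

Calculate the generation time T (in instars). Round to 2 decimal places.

lx = nx/n0 = nx/100: 1, 0.44, 0.16, 0.03, 0
lx·mx: 0, 0.704, 0.288, 0.063, 0 → R0 = 1.055
x·lx·mx: 0, 0.704, 0.576, 0.189, 0 → Σ = 1.469
T = 1.469 / 1.055 = 1.392417… → 1.39

1.39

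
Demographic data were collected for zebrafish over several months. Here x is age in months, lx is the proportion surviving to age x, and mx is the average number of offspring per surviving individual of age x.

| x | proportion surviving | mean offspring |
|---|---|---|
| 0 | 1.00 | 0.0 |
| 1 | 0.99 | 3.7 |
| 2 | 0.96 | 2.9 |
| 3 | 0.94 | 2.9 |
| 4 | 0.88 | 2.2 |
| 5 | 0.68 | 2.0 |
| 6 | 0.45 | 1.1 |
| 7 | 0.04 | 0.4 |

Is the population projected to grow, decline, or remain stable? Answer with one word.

R0 = Σ lx·mx = 0 + 3.663 + 2.784 + 2.726 + 1.936 + 1.36 + 0.495 + 0.016 = 12.98
R0 > 1, so the population is growing.

growing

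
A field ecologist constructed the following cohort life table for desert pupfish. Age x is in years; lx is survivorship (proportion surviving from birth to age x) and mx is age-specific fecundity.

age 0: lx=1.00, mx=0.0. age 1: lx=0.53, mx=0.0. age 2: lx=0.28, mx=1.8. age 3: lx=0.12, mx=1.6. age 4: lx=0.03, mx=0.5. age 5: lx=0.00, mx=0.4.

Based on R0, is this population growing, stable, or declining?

declining

R0 = Σ lx·mx = 0 + 0 + 0.504 + 0.192 + 0.015 + 0 = 0.711
R0 < 1, so the population is declining.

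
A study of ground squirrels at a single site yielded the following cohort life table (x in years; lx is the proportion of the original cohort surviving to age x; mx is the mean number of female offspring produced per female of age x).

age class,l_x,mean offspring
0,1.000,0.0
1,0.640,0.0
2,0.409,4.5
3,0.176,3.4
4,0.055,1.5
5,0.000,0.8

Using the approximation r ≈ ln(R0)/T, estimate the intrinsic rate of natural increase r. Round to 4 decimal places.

0.4016

R0 = Σ lx·mx = 0 + 0 + 1.8405 + 0.5984 + 0.0825 + 0 = 2.5214
Σ x·lx·mx = 5.8062; T = 5.8062/2.5214 = 2.30277…
r ≈ ln(R0)/T = ln(2.5214)/2.30277… = 0.40161… → 0.4016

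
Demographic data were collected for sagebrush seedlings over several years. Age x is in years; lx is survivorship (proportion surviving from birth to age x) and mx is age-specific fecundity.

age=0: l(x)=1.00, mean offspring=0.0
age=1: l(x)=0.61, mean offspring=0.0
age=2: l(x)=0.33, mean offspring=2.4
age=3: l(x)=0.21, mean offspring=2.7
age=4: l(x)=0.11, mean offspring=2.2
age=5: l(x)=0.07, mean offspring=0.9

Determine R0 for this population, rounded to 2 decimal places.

1.66

lx·mx by age: 0, 0, 0.792, 0.567, 0.242, 0.063
R0 = Σ lx·mx = 1.664 → 1.66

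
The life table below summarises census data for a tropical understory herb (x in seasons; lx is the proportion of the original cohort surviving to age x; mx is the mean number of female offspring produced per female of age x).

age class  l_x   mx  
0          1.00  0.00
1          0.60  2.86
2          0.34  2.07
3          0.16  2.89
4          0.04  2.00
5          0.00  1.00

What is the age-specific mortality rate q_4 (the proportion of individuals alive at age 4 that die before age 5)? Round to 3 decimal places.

1.000

q_4 = (l_4 − l_5) / l_4 = (0.04 − 0) / 0.04
     = 0.04 / 0.04 = 1 → 1.000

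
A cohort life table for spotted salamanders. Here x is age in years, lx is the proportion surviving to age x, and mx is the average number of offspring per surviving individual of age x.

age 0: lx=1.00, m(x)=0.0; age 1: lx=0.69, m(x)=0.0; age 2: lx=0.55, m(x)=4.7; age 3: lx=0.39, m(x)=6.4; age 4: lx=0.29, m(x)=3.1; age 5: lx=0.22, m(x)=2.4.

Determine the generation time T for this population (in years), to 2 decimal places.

lx·mx: 0, 0, 2.585, 2.496, 0.899, 0.528 → R0 = 6.508
x·lx·mx: 0, 0, 5.17, 7.488, 3.596, 2.64 → Σ = 18.894
T = 18.894 / 6.508 = 2.903196… → 2.90

2.90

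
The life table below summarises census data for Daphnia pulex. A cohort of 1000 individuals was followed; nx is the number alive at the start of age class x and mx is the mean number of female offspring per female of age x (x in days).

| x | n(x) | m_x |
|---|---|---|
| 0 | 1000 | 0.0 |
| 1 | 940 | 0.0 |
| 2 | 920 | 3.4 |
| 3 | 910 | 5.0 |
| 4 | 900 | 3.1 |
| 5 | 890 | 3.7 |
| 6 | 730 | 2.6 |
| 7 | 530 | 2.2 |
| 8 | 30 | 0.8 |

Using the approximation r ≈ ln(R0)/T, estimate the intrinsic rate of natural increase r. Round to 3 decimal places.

0.707

lx = nx/n0 = nx/1000: 1, 0.94, 0.92, 0.91, 0.9, 0.89, 0.73, 0.53, 0.03
R0 = Σ lx·mx = 0 + 0 + 3.128 + 4.55 + 2.79 + 3.293 + 1.898 + 1.166 + 0.024 = 16.849
Σ x·lx·mx = 67.273; T = 67.273/16.849 = 3.9927…
r ≈ ln(R0)/T = ln(16.849)/3.9927… = 0.70736… → 0.707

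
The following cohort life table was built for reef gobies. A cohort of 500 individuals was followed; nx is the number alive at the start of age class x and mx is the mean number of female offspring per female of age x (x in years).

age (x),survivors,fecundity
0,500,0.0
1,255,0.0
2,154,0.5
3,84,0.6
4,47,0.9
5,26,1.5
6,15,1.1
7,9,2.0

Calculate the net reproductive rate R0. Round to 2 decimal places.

lx = nx/n0 = nx/500: 1, 0.51, 0.308, 0.168, 0.094, 0.052, 0.03, 0.018
lx·mx by age: 0, 0, 0.154, 0.1008, 0.0846, 0.078, 0.033, 0.036
R0 = Σ lx·mx = 0.4864 → 0.49

0.49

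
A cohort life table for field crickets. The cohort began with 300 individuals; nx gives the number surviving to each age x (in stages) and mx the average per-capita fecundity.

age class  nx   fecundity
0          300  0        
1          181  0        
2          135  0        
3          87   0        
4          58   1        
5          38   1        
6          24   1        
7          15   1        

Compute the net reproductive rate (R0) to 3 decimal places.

lx = nx/n0 = nx/300: 1, 0.60333…, 0.45, 0.29, 0.19333…, 0.12667…, 0.08, 0.05
lx·mx by age: 0, 0, 0, 0, 0.193333…, 0.126667…, 0.08, 0.05
R0 = Σ lx·mx = 0.45… → 0.450

0.450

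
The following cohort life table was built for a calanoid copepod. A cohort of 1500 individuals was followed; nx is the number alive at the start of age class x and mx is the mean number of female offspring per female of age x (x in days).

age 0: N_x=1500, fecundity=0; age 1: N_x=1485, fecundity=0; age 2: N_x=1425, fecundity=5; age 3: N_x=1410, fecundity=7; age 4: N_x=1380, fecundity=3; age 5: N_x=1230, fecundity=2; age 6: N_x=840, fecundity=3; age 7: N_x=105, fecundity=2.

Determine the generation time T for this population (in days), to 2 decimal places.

lx = nx/n0 = nx/1500: 1, 0.99, 0.95, 0.94, 0.92, 0.82, 0.56, 0.07
lx·mx: 0, 0, 4.75, 6.58, 2.76, 1.64, 1.68, 0.14 → R0 = 17.55
x·lx·mx: 0, 0, 9.5, 19.74, 11.04, 8.2, 10.08, 0.98 → Σ = 59.54
T = 59.54 / 17.55 = 3.392593… → 3.39

3.39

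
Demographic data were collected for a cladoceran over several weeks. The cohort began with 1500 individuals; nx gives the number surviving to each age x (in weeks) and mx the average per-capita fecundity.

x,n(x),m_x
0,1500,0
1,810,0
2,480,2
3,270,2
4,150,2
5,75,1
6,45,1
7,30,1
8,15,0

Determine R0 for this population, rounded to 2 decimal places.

1.30

lx = nx/n0 = nx/1500: 1, 0.54, 0.32, 0.18, 0.1, 0.05, 0.03, 0.02, 0.01
lx·mx by age: 0, 0, 0.64, 0.36, 0.2, 0.05, 0.03, 0.02, 0
R0 = Σ lx·mx = 1.3 → 1.30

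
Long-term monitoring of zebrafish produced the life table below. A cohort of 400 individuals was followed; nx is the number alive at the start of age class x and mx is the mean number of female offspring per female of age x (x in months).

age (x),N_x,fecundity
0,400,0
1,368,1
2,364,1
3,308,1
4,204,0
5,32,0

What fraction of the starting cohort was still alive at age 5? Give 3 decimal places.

l_5 = n_5/n_0 = 32/400 = 0.08 → 0.080

0.080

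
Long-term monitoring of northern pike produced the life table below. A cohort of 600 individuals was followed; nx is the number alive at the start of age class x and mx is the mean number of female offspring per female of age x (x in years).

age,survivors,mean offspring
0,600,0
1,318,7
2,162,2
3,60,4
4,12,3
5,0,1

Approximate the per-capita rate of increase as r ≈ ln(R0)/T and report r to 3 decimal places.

1.172

lx = nx/n0 = nx/600: 1, 0.53, 0.27, 0.1, 0.02, 0
R0 = Σ lx·mx = 0 + 3.71 + 0.54 + 0.4 + 0.06 + 0 = 4.71
Σ x·lx·mx = 6.23; T = 6.23/4.71 = 1.32272…
r ≈ ln(R0)/T = ln(4.71)/1.32272… = 1.17159… → 1.172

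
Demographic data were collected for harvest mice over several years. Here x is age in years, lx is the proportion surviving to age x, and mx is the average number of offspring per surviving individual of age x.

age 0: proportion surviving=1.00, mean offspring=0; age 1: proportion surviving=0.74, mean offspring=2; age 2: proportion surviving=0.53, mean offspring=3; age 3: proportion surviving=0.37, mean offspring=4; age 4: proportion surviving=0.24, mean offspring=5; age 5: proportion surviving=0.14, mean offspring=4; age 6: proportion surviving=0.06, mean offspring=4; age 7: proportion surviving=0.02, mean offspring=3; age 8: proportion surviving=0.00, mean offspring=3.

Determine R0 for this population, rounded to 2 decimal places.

6.61

lx·mx by age: 0, 1.48, 1.59, 1.48, 1.2, 0.56, 0.24, 0.06, 0
R0 = Σ lx·mx = 6.61 → 6.61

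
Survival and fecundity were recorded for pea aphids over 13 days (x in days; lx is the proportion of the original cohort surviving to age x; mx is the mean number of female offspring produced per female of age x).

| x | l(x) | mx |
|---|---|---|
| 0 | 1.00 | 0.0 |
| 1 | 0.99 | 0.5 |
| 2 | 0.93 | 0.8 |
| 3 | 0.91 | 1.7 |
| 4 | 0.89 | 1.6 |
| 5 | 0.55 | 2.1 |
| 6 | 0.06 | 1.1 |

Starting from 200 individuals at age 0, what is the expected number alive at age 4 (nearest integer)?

Expected survivors = N0 · l_4 = 200 × 0.89 = 178 → 178

178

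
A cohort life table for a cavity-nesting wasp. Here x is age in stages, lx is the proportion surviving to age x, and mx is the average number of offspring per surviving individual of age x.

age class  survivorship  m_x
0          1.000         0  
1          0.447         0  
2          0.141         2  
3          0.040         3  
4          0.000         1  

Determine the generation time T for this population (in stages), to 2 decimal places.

lx·mx: 0, 0, 0.282, 0.12, 0 → R0 = 0.402
x·lx·mx: 0, 0, 0.564, 0.36, 0 → Σ = 0.924
T = 0.924 / 0.402 = 2.298507… → 2.30

2.30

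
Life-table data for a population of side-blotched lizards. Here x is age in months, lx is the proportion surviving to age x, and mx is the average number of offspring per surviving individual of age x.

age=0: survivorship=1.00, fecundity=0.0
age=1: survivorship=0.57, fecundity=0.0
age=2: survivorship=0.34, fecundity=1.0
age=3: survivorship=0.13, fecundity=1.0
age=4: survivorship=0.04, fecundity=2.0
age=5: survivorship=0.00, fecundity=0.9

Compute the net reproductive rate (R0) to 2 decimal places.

lx·mx by age: 0, 0, 0.34, 0.13, 0.08, 0
R0 = Σ lx·mx = 0.55 → 0.55

0.55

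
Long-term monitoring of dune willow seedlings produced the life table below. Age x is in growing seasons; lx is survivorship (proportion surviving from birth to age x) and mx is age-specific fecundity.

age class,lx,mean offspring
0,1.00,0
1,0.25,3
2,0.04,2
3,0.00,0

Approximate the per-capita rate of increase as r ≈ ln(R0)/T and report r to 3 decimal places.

R0 = Σ lx·mx = 0 + 0.75 + 0.08 + 0 = 0.83
Σ x·lx·mx = 0.91; T = 0.91/0.83 = 1.09639…
r ≈ ln(R0)/T = ln(0.83)/1.09639… = -0.16995… → -0.170

-0.170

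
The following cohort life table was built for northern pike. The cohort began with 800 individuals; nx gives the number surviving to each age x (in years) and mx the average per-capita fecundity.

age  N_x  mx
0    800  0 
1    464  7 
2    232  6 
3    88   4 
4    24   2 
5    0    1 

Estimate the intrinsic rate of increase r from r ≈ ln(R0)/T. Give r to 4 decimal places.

lx = nx/n0 = nx/800: 1, 0.58, 0.29, 0.11, 0.03, 0
R0 = Σ lx·mx = 0 + 4.06 + 1.74 + 0.44 + 0.06 + 0 = 6.3
Σ x·lx·mx = 9.1; T = 9.1/6.3 = 1.44444…
r ≈ ln(R0)/T = ln(6.3)/1.44444… = 1.274227… → 1.2742

1.2742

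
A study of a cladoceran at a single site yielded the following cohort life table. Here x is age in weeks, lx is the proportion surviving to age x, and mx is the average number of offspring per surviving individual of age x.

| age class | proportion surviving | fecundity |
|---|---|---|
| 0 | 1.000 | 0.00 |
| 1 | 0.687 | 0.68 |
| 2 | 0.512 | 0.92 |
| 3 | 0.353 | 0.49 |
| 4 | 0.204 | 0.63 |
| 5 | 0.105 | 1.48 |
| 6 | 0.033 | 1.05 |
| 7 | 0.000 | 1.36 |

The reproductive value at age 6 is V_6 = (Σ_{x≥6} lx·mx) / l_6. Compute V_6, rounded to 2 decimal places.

1.05

lx·mx for x ≥ 6: 0.03465, 0 → sum = 0.03465
V_6 = 0.03465 / l_6 = 0.03465 / 0.033 = 1.05 → 1.05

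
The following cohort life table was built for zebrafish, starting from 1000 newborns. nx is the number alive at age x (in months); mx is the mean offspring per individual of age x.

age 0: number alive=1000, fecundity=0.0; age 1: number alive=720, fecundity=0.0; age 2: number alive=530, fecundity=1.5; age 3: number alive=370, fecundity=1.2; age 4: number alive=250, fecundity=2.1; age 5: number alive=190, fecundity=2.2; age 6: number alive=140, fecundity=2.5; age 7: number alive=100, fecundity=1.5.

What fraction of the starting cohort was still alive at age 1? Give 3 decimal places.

l_1 = n_1/n_0 = 720/1000 = 0.72 → 0.720

0.720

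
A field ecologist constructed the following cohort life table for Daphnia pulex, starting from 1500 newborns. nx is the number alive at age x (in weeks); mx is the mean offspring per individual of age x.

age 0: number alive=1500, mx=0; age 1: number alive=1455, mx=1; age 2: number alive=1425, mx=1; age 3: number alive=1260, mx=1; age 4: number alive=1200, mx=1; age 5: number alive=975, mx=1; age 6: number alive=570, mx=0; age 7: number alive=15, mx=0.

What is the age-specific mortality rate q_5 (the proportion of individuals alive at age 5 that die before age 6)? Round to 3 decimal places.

0.415

lx = nx/n0 = nx/1500: 1, 0.97, 0.95, 0.84, 0.8, 0.65, 0.38, 0.01
q_5 = (l_5 − l_6) / l_5 = (0.65 − 0.38) / 0.65
     = 0.27 / 0.65 = 0.415385… → 0.415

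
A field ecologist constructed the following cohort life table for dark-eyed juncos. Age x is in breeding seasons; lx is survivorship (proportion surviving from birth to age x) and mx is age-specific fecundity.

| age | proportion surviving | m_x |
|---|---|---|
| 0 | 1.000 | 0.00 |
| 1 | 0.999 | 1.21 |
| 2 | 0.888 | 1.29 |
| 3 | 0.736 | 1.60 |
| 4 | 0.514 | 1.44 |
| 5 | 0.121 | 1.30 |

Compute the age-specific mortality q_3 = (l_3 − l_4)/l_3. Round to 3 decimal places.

0.302

q_3 = (l_3 − l_4) / l_3 = (0.736 − 0.514) / 0.736
     = 0.222 / 0.736 = 0.30163… → 0.302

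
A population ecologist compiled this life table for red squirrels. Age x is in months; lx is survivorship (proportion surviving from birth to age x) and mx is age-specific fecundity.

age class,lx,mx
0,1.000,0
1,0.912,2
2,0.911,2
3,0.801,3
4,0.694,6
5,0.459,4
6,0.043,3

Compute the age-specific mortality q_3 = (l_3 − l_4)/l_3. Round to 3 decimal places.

0.134

q_3 = (l_3 − l_4) / l_3 = (0.801 − 0.694) / 0.801
     = 0.107 / 0.801 = 0.133583… → 0.134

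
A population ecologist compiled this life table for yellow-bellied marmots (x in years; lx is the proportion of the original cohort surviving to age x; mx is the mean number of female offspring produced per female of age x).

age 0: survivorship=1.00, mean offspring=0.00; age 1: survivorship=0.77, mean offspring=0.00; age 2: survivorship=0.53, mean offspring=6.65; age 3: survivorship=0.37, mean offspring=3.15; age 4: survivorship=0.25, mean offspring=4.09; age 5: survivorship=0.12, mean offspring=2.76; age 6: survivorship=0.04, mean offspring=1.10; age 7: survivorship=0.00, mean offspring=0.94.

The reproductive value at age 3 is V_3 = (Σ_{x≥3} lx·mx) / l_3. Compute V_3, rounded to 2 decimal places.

lx·mx for x ≥ 3: 1.1655, 1.0225, 0.3312, 0.044, 0 → sum = 2.5632
V_3 = 2.5632 / l_3 = 2.5632 / 0.37 = 6.927568… → 6.93

6.93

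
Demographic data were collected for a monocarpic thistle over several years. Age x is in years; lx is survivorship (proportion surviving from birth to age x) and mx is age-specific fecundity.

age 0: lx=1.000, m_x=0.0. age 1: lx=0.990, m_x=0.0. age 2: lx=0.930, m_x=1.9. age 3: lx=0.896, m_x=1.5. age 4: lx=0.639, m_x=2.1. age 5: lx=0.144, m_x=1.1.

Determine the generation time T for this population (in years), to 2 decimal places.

2.98

lx·mx: 0, 0, 1.767, 1.344, 1.3419, 0.1584 → R0 = 4.6113
x·lx·mx: 0, 0, 3.534, 4.032, 5.3676, 0.792 → Σ = 13.7256
T = 13.7256 / 4.6113 = 2.976514… → 2.98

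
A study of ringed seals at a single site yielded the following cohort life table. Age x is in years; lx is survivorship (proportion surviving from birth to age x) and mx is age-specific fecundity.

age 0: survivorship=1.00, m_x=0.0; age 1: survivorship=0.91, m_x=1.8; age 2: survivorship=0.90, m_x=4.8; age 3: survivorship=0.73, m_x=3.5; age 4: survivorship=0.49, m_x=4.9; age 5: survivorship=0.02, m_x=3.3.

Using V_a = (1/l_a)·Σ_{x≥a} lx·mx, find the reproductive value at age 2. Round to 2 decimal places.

lx·mx for x ≥ 2: 4.32, 2.555, 2.401, 0.066 → sum = 9.342
V_2 = 9.342 / l_2 = 9.342 / 0.9 = 10.38 → 10.38

10.38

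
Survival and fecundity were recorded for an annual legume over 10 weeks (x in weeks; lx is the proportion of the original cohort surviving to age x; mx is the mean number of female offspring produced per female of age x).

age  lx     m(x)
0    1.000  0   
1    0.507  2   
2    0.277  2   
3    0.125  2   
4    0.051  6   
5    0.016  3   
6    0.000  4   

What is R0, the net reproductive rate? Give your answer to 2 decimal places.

lx·mx by age: 0, 1.014, 0.554, 0.25, 0.306, 0.048, 0
R0 = Σ lx·mx = 2.172 → 2.17

2.17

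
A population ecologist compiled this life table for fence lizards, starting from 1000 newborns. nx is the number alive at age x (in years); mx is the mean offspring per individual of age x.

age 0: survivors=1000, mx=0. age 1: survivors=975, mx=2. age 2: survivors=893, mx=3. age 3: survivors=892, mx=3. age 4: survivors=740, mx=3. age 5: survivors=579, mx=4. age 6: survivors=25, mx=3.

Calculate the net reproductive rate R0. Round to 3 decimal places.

lx = nx/n0 = nx/1000: 1, 0.975, 0.893, 0.892, 0.74, 0.579, 0.025
lx·mx by age: 0, 1.95, 2.679, 2.676, 2.22, 2.316, 0.075
R0 = Σ lx·mx = 11.916 → 11.916

11.916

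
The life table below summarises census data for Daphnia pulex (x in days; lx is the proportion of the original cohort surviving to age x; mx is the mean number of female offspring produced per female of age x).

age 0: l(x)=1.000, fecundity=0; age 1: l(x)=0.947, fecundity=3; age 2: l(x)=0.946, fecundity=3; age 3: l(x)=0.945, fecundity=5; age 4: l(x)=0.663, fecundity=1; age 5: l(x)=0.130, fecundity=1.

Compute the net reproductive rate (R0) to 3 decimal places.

lx·mx by age: 0, 2.841, 2.838, 4.725, 0.663, 0.13
R0 = Σ lx·mx = 11.197 → 11.197

11.197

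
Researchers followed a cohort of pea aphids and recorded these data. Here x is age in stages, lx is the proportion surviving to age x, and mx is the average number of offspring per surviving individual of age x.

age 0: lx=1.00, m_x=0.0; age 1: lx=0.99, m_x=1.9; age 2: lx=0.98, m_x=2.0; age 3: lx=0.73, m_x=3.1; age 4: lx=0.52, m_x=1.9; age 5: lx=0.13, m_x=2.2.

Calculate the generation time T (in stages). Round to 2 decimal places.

2.44

lx·mx: 0, 1.881, 1.96, 2.263, 0.988, 0.286 → R0 = 7.378
x·lx·mx: 0, 1.881, 3.92, 6.789, 3.952, 1.43 → Σ = 17.972
T = 17.972 / 7.378 = 2.43589… → 2.44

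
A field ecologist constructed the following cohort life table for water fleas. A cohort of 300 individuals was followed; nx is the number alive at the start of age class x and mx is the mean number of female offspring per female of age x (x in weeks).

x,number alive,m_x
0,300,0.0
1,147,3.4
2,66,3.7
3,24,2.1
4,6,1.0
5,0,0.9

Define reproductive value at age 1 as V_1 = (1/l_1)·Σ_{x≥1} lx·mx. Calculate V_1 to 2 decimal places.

lx = nx/n0 = nx/300: 1, 0.49, 0.22, 0.08, 0.02, 0
lx·mx for x ≥ 1: 1.666, 0.814, 0.168, 0.02, 0 → sum = 2.668
V_1 = 2.668 / l_1 = 2.668 / 0.49 = 5.444898… → 5.44

5.44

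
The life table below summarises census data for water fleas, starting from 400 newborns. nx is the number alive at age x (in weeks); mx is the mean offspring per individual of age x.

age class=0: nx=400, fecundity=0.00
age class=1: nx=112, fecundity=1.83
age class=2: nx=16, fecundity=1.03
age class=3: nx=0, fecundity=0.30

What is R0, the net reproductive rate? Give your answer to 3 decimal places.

0.554

lx = nx/n0 = nx/400: 1, 0.28, 0.04, 0
lx·mx by age: 0, 0.5124, 0.0412, 0
R0 = Σ lx·mx = 0.5536 → 0.554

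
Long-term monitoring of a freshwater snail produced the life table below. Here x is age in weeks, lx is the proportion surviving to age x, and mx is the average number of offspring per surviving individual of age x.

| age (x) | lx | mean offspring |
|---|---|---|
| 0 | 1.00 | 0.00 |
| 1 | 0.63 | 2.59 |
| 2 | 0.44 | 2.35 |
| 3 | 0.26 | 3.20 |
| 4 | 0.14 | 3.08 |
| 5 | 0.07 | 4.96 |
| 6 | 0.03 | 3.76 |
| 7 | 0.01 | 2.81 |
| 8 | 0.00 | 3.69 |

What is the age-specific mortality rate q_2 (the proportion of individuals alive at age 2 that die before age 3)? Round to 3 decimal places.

q_2 = (l_2 − l_3) / l_2 = (0.44 − 0.26) / 0.44
     = 0.18 / 0.44 = 0.409091… → 0.409

0.409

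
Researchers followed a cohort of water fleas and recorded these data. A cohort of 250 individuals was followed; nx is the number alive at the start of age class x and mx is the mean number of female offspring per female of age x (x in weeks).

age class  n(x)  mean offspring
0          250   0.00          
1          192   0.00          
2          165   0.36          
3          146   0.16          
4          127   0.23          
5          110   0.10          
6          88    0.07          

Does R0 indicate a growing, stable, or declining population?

declining

lx = nx/n0 = nx/250: 1, 0.768, 0.66, 0.584, 0.508, 0.44, 0.352
R0 = Σ lx·mx = 0 + 0 + 0.2376 + 0.09344 + 0.11684 + 0.044 + 0.02464 = 0.51652
R0 < 1, so the population is declining.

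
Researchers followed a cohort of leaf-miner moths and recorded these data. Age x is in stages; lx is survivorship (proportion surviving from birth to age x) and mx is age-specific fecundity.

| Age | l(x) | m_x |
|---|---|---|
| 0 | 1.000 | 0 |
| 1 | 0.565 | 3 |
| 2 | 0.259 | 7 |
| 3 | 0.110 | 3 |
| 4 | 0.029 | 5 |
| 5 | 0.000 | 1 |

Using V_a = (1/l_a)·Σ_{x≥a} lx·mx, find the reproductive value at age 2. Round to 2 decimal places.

lx·mx for x ≥ 2: 1.813, 0.33, 0.145, 0 → sum = 2.288
V_2 = 2.288 / l_2 = 2.288 / 0.259 = 8.833977… → 8.83

8.83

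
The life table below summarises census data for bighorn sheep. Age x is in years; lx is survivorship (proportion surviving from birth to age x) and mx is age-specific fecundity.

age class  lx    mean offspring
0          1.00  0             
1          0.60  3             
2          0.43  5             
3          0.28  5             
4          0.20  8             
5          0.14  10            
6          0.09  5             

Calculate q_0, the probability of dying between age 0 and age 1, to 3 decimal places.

0.400

q_0 = (l_0 − l_1) / l_0 = (1 − 0.6) / 1
     = 0.4 / 1 = 0.4 → 0.400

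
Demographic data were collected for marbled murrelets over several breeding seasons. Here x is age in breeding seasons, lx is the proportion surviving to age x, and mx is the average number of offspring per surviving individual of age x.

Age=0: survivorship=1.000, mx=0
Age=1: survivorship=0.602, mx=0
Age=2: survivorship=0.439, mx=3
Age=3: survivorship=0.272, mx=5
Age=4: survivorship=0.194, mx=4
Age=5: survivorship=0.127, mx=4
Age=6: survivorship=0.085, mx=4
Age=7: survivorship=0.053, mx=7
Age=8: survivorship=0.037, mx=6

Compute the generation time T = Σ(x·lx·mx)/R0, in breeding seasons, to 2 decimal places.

lx·mx: 0, 0, 1.317, 1.36, 0.776, 0.508, 0.34, 0.371, 0.222 → R0 = 4.894
x·lx·mx: 0, 0, 2.634, 4.08, 3.104, 2.54, 2.04, 2.597, 1.776 → Σ = 18.771
T = 18.771 / 4.894 = 3.835513… → 3.84

3.84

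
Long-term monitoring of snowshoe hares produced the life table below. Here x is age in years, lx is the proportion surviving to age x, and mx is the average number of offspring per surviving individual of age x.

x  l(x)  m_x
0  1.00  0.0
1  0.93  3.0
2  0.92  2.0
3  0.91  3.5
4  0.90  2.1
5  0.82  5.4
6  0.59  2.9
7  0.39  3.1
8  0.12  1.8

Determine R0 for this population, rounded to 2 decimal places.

lx·mx by age: 0, 2.79, 1.84, 3.185, 1.89, 4.428, 1.711, 1.209, 0.216
R0 = Σ lx·mx = 17.269 → 17.27

17.27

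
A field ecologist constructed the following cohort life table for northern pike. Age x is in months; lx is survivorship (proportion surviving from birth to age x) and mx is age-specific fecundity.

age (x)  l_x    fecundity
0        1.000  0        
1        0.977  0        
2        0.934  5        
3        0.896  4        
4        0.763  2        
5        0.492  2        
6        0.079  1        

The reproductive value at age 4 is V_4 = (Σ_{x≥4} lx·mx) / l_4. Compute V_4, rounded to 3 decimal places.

lx·mx for x ≥ 4: 1.526, 0.984, 0.079 → sum = 2.589
V_4 = 2.589 / l_4 = 2.589 / 0.763 = 3.393185… → 3.393

3.393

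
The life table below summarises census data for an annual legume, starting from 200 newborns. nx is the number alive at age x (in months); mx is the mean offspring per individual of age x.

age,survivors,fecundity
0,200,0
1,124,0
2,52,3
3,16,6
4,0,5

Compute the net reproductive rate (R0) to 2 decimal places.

1.26

lx = nx/n0 = nx/200: 1, 0.62, 0.26, 0.08, 0
lx·mx by age: 0, 0, 0.78, 0.48, 0
R0 = Σ lx·mx = 1.26 → 1.26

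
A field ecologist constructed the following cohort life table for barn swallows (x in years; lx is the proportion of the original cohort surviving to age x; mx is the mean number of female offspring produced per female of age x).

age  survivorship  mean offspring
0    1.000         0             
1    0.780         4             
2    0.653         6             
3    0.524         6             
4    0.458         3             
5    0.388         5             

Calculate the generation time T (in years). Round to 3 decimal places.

lx·mx: 0, 3.12, 3.918, 3.144, 1.374, 1.94 → R0 = 13.496
x·lx·mx: 0, 3.12, 7.836, 9.432, 5.496, 9.7 → Σ = 35.584
T = 35.584 / 13.496 = 2.636633… → 2.637

2.637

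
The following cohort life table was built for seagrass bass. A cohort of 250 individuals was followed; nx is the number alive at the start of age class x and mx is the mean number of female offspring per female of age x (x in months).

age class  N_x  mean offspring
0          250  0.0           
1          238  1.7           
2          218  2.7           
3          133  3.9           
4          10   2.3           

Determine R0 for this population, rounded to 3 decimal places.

6.140

lx = nx/n0 = nx/250: 1, 0.952, 0.872, 0.532, 0.04
lx·mx by age: 0, 1.6184, 2.3544, 2.0748, 0.092
R0 = Σ lx·mx = 6.1396 → 6.140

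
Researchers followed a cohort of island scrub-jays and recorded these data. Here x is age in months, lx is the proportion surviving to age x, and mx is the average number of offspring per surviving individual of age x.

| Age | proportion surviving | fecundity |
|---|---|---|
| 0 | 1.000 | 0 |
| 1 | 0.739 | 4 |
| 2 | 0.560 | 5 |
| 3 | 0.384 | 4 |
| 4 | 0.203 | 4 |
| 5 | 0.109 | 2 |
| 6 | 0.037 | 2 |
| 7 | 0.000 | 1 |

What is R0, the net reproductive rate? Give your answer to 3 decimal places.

8.396

lx·mx by age: 0, 2.956, 2.8, 1.536, 0.812, 0.218, 0.074, 0
R0 = Σ lx·mx = 8.396 → 8.396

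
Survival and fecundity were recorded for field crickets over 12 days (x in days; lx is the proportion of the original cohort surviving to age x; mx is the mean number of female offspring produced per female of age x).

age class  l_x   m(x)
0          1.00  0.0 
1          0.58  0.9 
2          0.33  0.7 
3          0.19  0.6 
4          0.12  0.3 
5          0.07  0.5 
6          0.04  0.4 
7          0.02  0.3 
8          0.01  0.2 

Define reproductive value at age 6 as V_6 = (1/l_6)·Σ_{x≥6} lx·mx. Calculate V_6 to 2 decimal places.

lx·mx for x ≥ 6: 0.016, 0.006, 0.002 → sum = 0.024
V_6 = 0.024 / l_6 = 0.024 / 0.04 = 0.6 → 0.60

0.60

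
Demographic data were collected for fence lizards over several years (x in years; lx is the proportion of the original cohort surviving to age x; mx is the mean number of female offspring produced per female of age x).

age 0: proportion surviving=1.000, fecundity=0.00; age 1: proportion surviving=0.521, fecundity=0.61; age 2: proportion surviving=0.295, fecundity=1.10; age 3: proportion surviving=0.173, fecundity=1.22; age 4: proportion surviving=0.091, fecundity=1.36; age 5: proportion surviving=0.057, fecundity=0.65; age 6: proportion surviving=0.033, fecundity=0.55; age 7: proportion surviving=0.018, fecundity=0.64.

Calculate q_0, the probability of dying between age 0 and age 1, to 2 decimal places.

0.48

q_0 = (l_0 − l_1) / l_0 = (1 − 0.521) / 1
     = 0.479 / 1 = 0.479 → 0.48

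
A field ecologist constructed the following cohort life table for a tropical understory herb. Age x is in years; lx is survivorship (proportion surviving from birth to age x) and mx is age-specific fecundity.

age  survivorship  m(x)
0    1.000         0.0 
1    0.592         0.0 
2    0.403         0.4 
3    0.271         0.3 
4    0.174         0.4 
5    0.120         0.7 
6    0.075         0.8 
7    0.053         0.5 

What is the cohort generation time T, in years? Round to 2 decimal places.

lx·mx: 0, 0, 0.1612, 0.0813, 0.0696, 0.084, 0.06, 0.0265 → R0 = 0.4826
x·lx·mx: 0, 0, 0.3224, 0.2439, 0.2784, 0.42, 0.36, 0.1855 → Σ = 1.8102
T = 1.8102 / 0.4826 = 3.750932… → 3.75

3.75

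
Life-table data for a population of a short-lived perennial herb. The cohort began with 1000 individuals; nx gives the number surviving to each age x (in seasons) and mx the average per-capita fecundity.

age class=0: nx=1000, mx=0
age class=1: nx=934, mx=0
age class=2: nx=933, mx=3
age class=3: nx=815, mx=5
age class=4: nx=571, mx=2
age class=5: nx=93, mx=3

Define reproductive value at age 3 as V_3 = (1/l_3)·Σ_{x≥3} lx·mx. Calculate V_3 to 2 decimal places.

lx = nx/n0 = nx/1000: 1, 0.934, 0.933, 0.815, 0.571, 0.093
lx·mx for x ≥ 3: 4.075, 1.142, 0.279 → sum = 5.496
V_3 = 5.496 / l_3 = 5.496 / 0.815 = 6.743558… → 6.74

6.74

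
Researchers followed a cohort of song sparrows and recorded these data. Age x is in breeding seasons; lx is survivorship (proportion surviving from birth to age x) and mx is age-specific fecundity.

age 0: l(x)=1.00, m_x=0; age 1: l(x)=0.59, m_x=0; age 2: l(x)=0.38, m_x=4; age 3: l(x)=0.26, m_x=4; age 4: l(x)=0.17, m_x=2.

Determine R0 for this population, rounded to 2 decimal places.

lx·mx by age: 0, 0, 1.52, 1.04, 0.34
R0 = Σ lx·mx = 2.9 → 2.90

2.90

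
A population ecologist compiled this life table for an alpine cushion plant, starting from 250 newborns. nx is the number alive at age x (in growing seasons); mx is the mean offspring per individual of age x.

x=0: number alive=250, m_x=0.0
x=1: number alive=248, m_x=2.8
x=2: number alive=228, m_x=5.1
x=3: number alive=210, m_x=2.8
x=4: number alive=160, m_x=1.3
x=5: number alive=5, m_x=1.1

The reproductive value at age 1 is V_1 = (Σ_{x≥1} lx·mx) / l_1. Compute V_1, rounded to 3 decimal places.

10.721

lx = nx/n0 = nx/250: 1, 0.992, 0.912, 0.84, 0.64, 0.02
lx·mx for x ≥ 1: 2.7776, 4.6512, 2.352, 0.832, 0.022 → sum = 10.6348
V_1 = 10.6348 / l_1 = 10.6348 / 0.992 = 10.720565… → 10.721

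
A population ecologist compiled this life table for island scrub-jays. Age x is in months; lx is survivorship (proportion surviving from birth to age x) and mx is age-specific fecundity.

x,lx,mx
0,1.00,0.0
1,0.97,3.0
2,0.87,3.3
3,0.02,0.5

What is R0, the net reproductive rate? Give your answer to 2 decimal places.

5.79

lx·mx by age: 0, 2.91, 2.871, 0.01
R0 = Σ lx·mx = 5.791 → 5.79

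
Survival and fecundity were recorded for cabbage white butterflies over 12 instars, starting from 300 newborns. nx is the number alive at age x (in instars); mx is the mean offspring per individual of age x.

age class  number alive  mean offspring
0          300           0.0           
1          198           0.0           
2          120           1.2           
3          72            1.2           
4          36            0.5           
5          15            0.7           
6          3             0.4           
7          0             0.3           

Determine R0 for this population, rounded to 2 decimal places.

0.87

lx = nx/n0 = nx/300: 1, 0.66, 0.4, 0.24, 0.12, 0.05, 0.01, 0
lx·mx by age: 0, 0, 0.48, 0.288, 0.06, 0.035, 0.004, 0
R0 = Σ lx·mx = 0.867 → 0.87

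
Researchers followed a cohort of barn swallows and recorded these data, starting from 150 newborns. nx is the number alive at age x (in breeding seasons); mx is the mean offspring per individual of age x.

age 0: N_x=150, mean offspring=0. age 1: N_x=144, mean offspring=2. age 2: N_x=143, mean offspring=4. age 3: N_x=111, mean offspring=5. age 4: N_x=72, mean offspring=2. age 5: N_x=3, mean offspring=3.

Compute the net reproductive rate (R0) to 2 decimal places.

lx = nx/n0 = nx/150: 1, 0.96, 0.95333…, 0.74, 0.48, 0.02
lx·mx by age: 0, 1.92, 3.813333…, 3.7, 0.96, 0.06
R0 = Σ lx·mx = 10.453333… → 10.45

10.45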